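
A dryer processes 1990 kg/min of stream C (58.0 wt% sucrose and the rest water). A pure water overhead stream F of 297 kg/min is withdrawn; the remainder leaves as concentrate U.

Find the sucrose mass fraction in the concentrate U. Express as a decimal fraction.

0.682

sucrose is not removed: 1990×0.580 = 1154.2 kg/min of sucrose enters U.
Concentrate = 1990 − 297 = 1693 kg/min.
Mass fraction = 1154.2/1693 = 0.682.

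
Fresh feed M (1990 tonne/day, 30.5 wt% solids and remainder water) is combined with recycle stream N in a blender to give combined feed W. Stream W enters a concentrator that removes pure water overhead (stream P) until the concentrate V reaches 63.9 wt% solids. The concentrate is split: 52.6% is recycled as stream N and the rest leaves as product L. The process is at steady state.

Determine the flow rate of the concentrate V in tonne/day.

Overall solids balance (none leaves overhead): solids in fresh feed = solids in product, i.e. 1990×0.305 = (1−0.526)·V·0.639.
V = 606.95/(0.639×0.474) = 2003.9 tonne/day.

2004 tonne/day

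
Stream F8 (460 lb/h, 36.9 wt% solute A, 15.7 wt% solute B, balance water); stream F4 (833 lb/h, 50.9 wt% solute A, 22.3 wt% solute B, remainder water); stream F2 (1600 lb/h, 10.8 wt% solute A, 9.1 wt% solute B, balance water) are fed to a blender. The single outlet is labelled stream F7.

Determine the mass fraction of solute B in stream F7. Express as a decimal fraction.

0.1395

Total flow out = 460 + 833 + 1600 = 2893 lb/h.
solute B in = 460×0.157 + 833×0.223 + 1600×0.091 = 403.58 lb/h.
solute B mass fraction in F7 = 403.58/2893 = 0.1395.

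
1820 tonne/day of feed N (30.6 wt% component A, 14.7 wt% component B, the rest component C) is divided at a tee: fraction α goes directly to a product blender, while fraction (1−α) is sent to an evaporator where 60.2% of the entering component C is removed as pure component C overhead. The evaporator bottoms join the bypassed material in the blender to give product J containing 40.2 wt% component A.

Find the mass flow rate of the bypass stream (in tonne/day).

500.1 tonne/day

All 1820×0.306 = 556.92 tonne/day of component A reaches J, so J = 556.92/0.402 = 1385.4 tonne/day and vapour = 434.63 tonne/day.
The evaporator receives (1−α)·1820 of feed at 0.547 component C and removes 0.602 of that component C:
0.602×0.547×(1−α)×1820 = 434.63
(1−α) = 434.63/599.32 = 0.7252;  α = 0.2748.
Bypass flow = 0.2748×1820 = 500.13 tonne/day.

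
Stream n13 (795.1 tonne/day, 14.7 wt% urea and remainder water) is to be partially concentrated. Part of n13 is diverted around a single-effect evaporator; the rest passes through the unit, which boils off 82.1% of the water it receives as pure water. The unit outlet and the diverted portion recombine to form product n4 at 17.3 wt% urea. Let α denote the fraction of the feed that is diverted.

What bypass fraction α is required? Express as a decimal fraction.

0.785

All 795.1×0.147 = 116.88 tonne/day of urea reaches n4, so n4 = 116.88/0.173 = 675.61 tonne/day and vapour = 119.49 tonne/day.
The evaporator receives (1−α)·795.1 of feed at 0.853 water and removes 0.821 of that water:
0.821×0.853×(1−α)×795.1 = 119.49
(1−α) = 119.49/556.82 = 0.2146;  α = 0.7854.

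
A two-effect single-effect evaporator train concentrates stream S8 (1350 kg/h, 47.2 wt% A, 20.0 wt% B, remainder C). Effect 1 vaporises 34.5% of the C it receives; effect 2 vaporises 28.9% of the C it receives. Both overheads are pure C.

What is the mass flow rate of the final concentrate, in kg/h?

C in feed = 1350×0.328 = 442.8 kg/h.
After stage 1: C left = (1−0.345)×442.8 = 290.03; stream total = 1197.2 kg/h.
After stage 2: C left = (1−0.289)×290.03 = 206.21; final concentrate = 1113.4 kg/h.

1113 kg/h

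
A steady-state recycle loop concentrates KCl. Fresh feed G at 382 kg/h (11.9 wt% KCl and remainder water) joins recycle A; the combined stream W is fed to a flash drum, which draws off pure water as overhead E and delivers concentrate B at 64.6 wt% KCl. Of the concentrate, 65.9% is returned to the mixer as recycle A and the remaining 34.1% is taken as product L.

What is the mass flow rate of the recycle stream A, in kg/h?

Overall KCl balance (none leaves overhead): KCl in fresh feed = KCl in product, i.e. 382×0.119 = (1−0.659)·B·0.646.
B = 45.458/(0.646×0.341) = 206.36 kg/h.
Recycle A = 0.659×206.36 = 135.99 kg/h.

136 kg/h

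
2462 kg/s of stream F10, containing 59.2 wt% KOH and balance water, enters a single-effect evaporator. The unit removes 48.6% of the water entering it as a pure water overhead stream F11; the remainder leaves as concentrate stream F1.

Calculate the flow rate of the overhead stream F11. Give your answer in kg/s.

water entering = 2462×0.408 = 1004.5 kg/s; overhead removed = 0.486×1004.5 = 488.19 kg/s.

488.2 kg/s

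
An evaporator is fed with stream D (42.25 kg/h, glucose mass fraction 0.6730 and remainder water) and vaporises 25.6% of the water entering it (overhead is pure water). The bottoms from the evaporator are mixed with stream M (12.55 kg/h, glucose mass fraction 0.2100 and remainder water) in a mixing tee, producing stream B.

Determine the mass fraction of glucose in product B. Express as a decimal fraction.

0.6061

Vapour removed = 0.256×0.327×42.25 = 3.5368 kg/h; concentrate = 38.713 kg/h.
glucose reaching the mixer = 28.434 (from concentrate) + 12.55×0.210 = 31.07 kg/h.
Product flow = 38.713 + 12.55 = 51.263 kg/h; glucose fraction = 0.6061.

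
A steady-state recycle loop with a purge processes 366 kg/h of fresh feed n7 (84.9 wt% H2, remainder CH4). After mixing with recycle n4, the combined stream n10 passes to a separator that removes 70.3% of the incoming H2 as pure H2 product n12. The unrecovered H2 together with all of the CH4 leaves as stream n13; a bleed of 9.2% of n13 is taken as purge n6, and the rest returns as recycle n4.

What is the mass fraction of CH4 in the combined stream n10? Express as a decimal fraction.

CH4 enters only via n7 and leaves only via the purge: 366×0.151 = 0.092×(CH4 in n13), and the separator passes all CH4, so CH4 in n10 = CH4 in n13 = 600.72 kg/h.
H2 in n10: m_A = 366×0.849 + (1−0.092)·(1−0.703)·m_A, so m_A = 310.73/0.7303 = 425.47 kg/h.
n10 = 425.47 + 600.72 = 1026.2 kg/h.
CH4 fraction in n10 = 600.72/1026.2 = 0.5854.

0.5854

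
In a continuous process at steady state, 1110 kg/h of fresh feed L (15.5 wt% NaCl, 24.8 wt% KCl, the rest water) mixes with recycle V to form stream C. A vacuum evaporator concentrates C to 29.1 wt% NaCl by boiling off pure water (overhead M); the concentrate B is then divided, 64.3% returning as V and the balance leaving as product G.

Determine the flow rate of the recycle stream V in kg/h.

Overall NaCl balance (none leaves overhead): NaCl in fresh feed = NaCl in product, i.e. 1110×0.155 = (1−0.643)·B·0.291.
B = 172.05/(0.291×0.357) = 1656.1 kg/h.
Recycle V = 0.643×1656.1 = 1064.9 kg/h.

1065 kg/h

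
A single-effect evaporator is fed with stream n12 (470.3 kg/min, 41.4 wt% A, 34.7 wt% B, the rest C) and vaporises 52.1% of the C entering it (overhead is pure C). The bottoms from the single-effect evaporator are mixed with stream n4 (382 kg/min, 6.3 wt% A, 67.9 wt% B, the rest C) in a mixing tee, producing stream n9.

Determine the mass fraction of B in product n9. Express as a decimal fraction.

Vapour removed = 0.521×0.239×470.3 = 58.561 kg/min; concentrate = 411.74 kg/min.
B reaching the mixer = 163.19 (from concentrate) + 382×0.679 = 422.57 kg/min.
Product flow = 411.74 + 382 = 793.74 kg/min; B fraction = 0.532.

0.532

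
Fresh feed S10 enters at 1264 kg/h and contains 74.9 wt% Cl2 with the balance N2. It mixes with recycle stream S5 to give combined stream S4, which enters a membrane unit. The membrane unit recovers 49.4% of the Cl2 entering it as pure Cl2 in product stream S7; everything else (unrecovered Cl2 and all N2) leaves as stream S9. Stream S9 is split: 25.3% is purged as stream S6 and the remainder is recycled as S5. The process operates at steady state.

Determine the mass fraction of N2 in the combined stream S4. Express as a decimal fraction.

0.452

N2 enters only via S10 and leaves only via the purge: 1264×0.251 = 0.253×(N2 in S9), and the membrane unit passes all N2, so N2 in S4 = N2 in S9 = 1254 kg/h.
Cl2 in S4: m_A = 1264×0.749 + (1−0.253)·(1−0.494)·m_A, so m_A = 946.74/0.6220 = 1522 kg/h.
S4 = 1522 + 1254 = 2776 kg/h.
N2 fraction in S4 = 1254/2776 = 0.452.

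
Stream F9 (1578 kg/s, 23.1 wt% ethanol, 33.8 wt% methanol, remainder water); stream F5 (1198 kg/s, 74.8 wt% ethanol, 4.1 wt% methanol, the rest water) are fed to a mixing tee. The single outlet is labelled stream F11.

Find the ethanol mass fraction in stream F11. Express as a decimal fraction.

Total flow out = 1578 + 1198 = 2776 kg/s.
ethanol in = 1578×0.231 + 1198×0.748 = 1260.6 kg/s.
ethanol mass fraction in F11 = 1260.6/2776 = 0.4541.

0.4541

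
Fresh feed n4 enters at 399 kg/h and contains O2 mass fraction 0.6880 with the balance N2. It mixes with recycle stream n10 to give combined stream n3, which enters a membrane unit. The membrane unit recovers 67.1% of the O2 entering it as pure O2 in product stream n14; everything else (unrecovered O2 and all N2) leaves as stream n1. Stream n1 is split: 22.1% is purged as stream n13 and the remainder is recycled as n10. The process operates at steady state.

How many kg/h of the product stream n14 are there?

O2 in n3: m_A = 399×0.688 + (1−0.221)·(1−0.671)·m_A, so m_A = 274.51/0.7437 = 369.11 kg/h.
Product n14 = 0.671×369.11 = 247.67 kg/h.

247.7 kg/h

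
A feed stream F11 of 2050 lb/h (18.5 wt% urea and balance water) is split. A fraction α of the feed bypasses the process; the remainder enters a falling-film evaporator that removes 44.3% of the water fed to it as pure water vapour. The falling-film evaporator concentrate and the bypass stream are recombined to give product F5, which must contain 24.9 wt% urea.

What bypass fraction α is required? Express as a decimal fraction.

All 2050×0.185 = 379.25 lb/h of urea reaches F5, so F5 = 379.25/0.249 = 1523.1 lb/h and vapour = 526.91 lb/h.
The evaporator receives (1−α)·2050 of feed at 0.815 water and removes 0.443 of that water:
0.443×0.815×(1−α)×2050 = 526.91
(1−α) = 526.91/740.14 = 0.7119;  α = 0.2881.

0.288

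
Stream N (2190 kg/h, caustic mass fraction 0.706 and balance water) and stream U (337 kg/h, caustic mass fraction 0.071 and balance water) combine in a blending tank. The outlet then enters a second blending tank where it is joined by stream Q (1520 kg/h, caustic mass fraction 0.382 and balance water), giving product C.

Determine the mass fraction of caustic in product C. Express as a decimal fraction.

Overall, product flow = 4047 kg/h.
caustic in = 2190×0.706 + 337×0.071 + 1520×0.382 = 2150.7 kg/h.
caustic fraction in C = 0.531.

0.531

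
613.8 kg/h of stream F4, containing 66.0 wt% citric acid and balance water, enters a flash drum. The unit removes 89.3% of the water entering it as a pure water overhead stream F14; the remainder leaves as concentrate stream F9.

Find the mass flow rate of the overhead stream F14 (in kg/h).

water entering = 613.8×0.340 = 208.69 kg/h; overhead removed = 0.893×208.69 = 186.36 kg/h.

186.4 kg/h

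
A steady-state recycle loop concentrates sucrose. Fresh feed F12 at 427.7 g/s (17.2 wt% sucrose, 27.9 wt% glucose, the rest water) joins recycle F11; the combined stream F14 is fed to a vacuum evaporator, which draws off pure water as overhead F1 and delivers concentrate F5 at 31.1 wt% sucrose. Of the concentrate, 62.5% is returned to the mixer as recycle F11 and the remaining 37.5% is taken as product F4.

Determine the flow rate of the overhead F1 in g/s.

191.2 g/s

Overall sucrose balance (none leaves overhead): sucrose in fresh feed = sucrose in product, i.e. 427.7×0.172 = (1−0.625)·F5·0.311.
F5 = 73.564/(0.311×0.375) = 630.78 g/s.
Recycle F11 = 0.625×630.78 = 394.24 g/s.
Combined feed F14 = 427.7 + 394.24 = 821.94 g/s.
Overhead F1 = F14 − F5 = 821.94 − 630.78 = 191.16 g/s.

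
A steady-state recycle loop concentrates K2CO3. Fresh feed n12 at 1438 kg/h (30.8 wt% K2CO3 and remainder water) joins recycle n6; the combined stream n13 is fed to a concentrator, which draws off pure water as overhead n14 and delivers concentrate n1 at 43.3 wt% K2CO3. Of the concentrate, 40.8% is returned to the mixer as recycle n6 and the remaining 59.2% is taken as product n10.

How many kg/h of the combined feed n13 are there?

Overall K2CO3 balance (none leaves overhead): K2CO3 in fresh feed = K2CO3 in product, i.e. 1438×0.308 = (1−0.408)·n1·0.433.
n1 = 442.9/(0.433×0.592) = 1727.8 kg/h.
Recycle n6 = 0.408×1727.8 = 704.95 kg/h.
Combined feed n13 = 1438 + 704.95 = 2143 kg/h.

2143 kg/h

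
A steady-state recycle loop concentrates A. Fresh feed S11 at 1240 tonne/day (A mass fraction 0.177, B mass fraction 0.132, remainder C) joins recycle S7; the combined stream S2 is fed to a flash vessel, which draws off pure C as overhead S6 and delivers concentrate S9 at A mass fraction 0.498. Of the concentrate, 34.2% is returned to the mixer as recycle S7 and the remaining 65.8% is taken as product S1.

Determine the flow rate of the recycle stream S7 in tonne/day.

Overall A balance (none leaves overhead): A in fresh feed = A in product, i.e. 1240×0.177 = (1−0.342)·S9·0.498.
S9 = 219.48/(0.498×0.658) = 669.79 tonne/day.
Recycle S7 = 0.342×669.79 = 229.07 tonne/day.

229.1 tonne/day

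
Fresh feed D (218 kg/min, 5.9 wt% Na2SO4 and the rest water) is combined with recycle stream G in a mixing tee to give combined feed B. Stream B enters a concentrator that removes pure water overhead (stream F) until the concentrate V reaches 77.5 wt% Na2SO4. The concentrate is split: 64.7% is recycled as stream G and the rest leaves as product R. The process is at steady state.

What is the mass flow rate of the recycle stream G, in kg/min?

30.42 kg/min

Overall Na2SO4 balance (none leaves overhead): Na2SO4 in fresh feed = Na2SO4 in product, i.e. 218×0.059 = (1−0.647)·V·0.775.
V = 12.862/(0.775×0.353) = 47.015 kg/min.
Recycle G = 0.647×47.015 = 30.418 kg/min.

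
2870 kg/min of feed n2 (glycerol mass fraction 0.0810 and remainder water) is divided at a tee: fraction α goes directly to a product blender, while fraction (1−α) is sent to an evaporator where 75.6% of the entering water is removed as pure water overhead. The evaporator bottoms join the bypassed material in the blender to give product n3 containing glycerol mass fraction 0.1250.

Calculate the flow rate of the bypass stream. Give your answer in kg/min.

1416 kg/min

All 2870×0.081 = 232.47 kg/min of glycerol reaches n3, so n3 = 232.47/0.125 = 1859.8 kg/min and vapour = 1010.2 kg/min.
The evaporator receives (1−α)·2870 of feed at 0.919 water and removes 0.756 of that water:
0.756×0.919×(1−α)×2870 = 1010.2
(1−α) = 1010.2/1994 = 0.5066;  α = 0.4934.
Bypass flow = 0.4934×2870 = 1415.9 kg/min.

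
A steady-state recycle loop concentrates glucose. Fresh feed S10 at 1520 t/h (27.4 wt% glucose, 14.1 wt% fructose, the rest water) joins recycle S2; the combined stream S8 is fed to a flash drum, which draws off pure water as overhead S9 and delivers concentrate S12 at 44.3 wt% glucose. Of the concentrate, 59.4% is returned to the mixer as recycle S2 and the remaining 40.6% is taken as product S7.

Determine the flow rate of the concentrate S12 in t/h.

Overall glucose balance (none leaves overhead): glucose in fresh feed = glucose in product, i.e. 1520×0.274 = (1−0.594)·S12·0.443.
S12 = 416.48/(0.443×0.406) = 2315.6 t/h.

2316 t/h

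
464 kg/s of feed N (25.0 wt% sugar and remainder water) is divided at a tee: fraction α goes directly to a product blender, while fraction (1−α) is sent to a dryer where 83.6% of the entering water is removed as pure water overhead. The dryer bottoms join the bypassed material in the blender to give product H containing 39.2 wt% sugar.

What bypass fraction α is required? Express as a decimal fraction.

0.422

All 464×0.250 = 116 kg/s of sugar reaches H, so H = 116/0.392 = 295.92 kg/s and vapour = 168.08 kg/s.
The evaporator receives (1−α)·464 of feed at 0.750 water and removes 0.836 of that water:
0.836×0.750×(1−α)×464 = 168.08
(1−α) = 168.08/290.93 = 0.5777;  α = 0.4223.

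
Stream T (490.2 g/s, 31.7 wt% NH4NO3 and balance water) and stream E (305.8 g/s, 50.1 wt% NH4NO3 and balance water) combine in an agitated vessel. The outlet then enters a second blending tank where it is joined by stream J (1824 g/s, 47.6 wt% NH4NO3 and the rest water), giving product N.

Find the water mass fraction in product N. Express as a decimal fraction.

0.551

Overall, product flow = 2620 g/s.
water in = 490.2×0.683 + 305.8×0.499 + 1824×0.524 = 1443.2 g/s.
water fraction in N = 0.551.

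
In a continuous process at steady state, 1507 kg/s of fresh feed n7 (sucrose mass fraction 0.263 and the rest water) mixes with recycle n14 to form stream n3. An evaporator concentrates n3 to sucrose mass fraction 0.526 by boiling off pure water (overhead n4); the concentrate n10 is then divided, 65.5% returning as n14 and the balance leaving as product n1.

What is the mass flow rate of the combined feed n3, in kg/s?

Overall sucrose balance (none leaves overhead): sucrose in fresh feed = sucrose in product, i.e. 1507×0.263 = (1−0.655)·n10·0.526.
n10 = 396.34/(0.526×0.345) = 2184.1 kg/s.
Recycle n14 = 0.655×2184.1 = 1430.6 kg/s.
Combined feed n3 = 1507 + 1430.6 = 2937.6 kg/s.

2938 kg/s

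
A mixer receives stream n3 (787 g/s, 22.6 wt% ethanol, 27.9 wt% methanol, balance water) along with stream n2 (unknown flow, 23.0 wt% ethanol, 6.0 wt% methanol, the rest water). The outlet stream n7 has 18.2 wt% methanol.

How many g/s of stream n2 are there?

625.7 g/s

Let n2 be the unknown flow. Total out = 787 + n2.
methanol balance: 219.57 + 0.060·n2 = 0.182·(787 + n2)
(0.060 − 0.182)·n2 = 0.182×787 − 219.57 = -76.339
n2 = -76.339 / -0.122 = 625.73 g/s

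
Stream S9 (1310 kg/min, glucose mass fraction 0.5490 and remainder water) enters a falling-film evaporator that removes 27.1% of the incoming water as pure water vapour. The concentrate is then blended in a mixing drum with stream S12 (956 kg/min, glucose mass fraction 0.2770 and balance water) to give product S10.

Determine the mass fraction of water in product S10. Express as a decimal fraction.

0.5327

Vapour removed = 0.271×0.451×1310 = 160.11 kg/min; concentrate = 1149.9 kg/min.
water reaching the mixer = 430.7 (from concentrate) + 956×0.723 = 1121.9 kg/min.
Product flow = 1149.9 + 956 = 2105.9 kg/min; water fraction = 0.5327.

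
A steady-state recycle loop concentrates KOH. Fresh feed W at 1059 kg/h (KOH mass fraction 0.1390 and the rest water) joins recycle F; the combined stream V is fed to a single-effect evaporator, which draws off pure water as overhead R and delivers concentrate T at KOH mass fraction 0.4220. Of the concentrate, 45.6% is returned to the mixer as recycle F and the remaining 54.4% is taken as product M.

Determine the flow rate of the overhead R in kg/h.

Overall KOH balance (none leaves overhead): KOH in fresh feed = KOH in product, i.e. 1059×0.139 = (1−0.456)·T·0.422.
T = 147.2/(0.422×0.544) = 641.21 kg/h.
Recycle F = 0.456×641.21 = 292.39 kg/h.
Combined feed V = 1059 + 292.39 = 1351.4 kg/h.
Overhead R = V − T = 1351.4 − 641.21 = 710.18 kg/h.

710.2 kg/h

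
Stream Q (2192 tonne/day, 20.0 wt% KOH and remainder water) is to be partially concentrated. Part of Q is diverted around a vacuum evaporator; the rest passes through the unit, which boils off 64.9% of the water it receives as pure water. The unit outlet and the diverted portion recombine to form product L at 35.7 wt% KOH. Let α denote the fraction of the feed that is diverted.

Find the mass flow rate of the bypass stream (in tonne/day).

335.3 tonne/day

All 2192×0.200 = 438.4 tonne/day of KOH reaches L, so L = 438.4/0.357 = 1228 tonne/day and vapour = 963.99 tonne/day.
The evaporator receives (1−α)·2192 of feed at 0.800 water and removes 0.649 of that water:
0.649×0.800×(1−α)×2192 = 963.99
(1−α) = 963.99/1138.1 = 0.8470;  α = 0.1530.
Bypass flow = 0.1530×2192 = 335.32 tonne/day.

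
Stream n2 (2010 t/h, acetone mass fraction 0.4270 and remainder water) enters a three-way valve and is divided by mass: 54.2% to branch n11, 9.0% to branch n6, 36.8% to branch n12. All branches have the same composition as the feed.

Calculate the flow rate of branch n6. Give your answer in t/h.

Branch n6 flow = 0.090×2010 = 180.9 t/h.

180.9 t/h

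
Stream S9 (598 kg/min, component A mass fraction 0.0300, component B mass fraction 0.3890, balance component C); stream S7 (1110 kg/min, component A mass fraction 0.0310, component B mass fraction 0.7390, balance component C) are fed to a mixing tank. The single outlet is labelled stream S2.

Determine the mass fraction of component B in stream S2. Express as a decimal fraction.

Total flow out = 598 + 1110 = 1708 kg/min.
component B in = 598×0.389 + 1110×0.739 = 1052.9 kg/min.
component B mass fraction in S2 = 1052.9/1708 = 0.6165.

0.6165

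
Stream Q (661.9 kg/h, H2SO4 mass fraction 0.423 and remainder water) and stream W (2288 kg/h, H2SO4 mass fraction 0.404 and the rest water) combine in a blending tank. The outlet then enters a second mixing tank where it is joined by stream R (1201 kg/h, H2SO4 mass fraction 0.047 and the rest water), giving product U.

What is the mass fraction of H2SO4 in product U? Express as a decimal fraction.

0.304

Overall, product flow = 4150.9 kg/h.
H2SO4 in = 661.9×0.423 + 2288×0.404 + 1201×0.047 = 1260.8 kg/h.
H2SO4 fraction in U = 0.304.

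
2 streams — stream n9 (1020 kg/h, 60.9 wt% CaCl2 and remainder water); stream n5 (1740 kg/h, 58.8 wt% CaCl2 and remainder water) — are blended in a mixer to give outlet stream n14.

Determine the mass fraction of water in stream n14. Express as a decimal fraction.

Total flow out = 1020 + 1740 = 2760 kg/h.
water in = 1020×0.391 + 1740×0.412 = 1115.7 kg/h.
water mass fraction in n14 = 1115.7/2760 = 0.4042.

0.4042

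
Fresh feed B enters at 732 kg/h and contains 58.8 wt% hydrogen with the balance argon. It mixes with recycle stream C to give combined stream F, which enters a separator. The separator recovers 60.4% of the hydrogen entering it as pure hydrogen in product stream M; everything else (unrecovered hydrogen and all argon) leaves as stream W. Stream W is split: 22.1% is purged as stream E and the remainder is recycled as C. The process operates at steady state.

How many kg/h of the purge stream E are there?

argon enters only via B and leaves only via the purge: 732×0.412 = 0.221×(argon in W), and the separator passes all argon, so argon in F = argon in W = 1364.6 kg/h.
hydrogen in F: m_A = 732×0.588 + (1−0.221)·(1−0.604)·m_A, so m_A = 430.42/0.6915 = 622.42 kg/h.
W = (1−0.604)×622.42 + 1364.6 = 1611.1 kg/h.
Purge E = 0.221×1611.1 = 356.06 kg/h.

356.1 kg/h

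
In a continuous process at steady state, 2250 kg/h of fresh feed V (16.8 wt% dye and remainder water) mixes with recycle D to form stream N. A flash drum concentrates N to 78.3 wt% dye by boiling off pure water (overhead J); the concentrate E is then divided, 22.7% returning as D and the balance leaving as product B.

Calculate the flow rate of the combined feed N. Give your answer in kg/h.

2392 kg/h

Overall dye balance (none leaves overhead): dye in fresh feed = dye in product, i.e. 2250×0.168 = (1−0.227)·E·0.783.
E = 378/(0.783×0.773) = 624.53 kg/h.
Recycle D = 0.227×624.53 = 141.77 kg/h.
Combined feed N = 2250 + 141.77 = 2391.8 kg/h.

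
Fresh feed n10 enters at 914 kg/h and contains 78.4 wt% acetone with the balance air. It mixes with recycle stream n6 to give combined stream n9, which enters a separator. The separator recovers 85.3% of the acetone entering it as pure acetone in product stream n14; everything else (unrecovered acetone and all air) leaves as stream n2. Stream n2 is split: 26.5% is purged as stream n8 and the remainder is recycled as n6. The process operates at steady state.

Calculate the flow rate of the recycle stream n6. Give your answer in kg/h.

634.4 kg/h

air enters only via n10 and leaves only via the purge: 914×0.216 = 0.265×(air in n2), and the separator passes all air, so air in n9 = air in n2 = 745 kg/h.
acetone in n9: m_A = 914×0.784 + (1−0.265)·(1−0.853)·m_A, so m_A = 716.58/0.8920 = 803.38 kg/h.
n2 = (1−0.853)×803.38 + 745 = 863.09 kg/h.
Recycle n6 = (1−0.265)×863.09 = 634.37 kg/h.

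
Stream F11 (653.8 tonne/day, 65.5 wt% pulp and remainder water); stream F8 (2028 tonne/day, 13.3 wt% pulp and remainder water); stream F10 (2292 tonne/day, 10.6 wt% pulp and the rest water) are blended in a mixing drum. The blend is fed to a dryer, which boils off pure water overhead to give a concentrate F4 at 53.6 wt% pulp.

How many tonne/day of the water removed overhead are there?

pulp entering = 653.8×0.655 + 2028×0.133 + 2292×0.106 = 940.91 tonne/day.
All pulp reports to F4, so F4 = 940.91/0.536 = 1755.4 tonne/day.
Total feed = 4973.8 tonne/day; overhead = 4973.8 − 1755.4 = 3218.4 tonne/day.

3218 tonne/day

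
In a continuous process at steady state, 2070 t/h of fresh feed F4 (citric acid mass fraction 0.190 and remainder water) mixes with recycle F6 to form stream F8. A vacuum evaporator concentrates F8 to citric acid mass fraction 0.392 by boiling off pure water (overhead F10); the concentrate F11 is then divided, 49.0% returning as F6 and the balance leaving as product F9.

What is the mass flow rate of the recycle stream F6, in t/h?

Overall citric acid balance (none leaves overhead): citric acid in fresh feed = citric acid in product, i.e. 2070×0.190 = (1−0.490)·F11·0.392.
F11 = 393.3/(0.392×0.510) = 1967.3 t/h.
Recycle F6 = 0.490×1967.3 = 963.97 t/h.

964 t/h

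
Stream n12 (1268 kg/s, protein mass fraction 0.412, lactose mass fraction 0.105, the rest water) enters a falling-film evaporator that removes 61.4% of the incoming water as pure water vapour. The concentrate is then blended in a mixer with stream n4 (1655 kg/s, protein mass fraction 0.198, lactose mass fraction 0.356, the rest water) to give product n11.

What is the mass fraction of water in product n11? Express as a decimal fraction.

0.383

Vapour removed = 0.614×0.483×1268 = 376.04 kg/s; concentrate = 891.96 kg/s.
water reaching the mixer = 236.4 (from concentrate) + 1655×0.446 = 974.53 kg/s.
Product flow = 891.96 + 1655 = 2547 kg/s; water fraction = 0.383.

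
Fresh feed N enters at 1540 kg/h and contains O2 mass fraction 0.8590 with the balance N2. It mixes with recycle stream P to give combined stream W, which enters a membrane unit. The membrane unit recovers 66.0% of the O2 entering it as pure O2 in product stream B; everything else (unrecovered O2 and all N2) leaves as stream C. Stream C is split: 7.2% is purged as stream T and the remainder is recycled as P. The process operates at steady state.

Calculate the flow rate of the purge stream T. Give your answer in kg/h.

264.5 kg/h

N2 enters only via N and leaves only via the purge: 1540×0.141 = 0.072×(N2 in C), and the membrane unit passes all N2, so N2 in W = N2 in C = 3015.8 kg/h.
O2 in W: m_A = 1540×0.859 + (1−0.072)·(1−0.660)·m_A, so m_A = 1322.9/0.6845 = 1932.6 kg/h.
C = (1−0.660)×1932.6 + 3015.8 = 3672.9 kg/h.
Purge T = 0.072×3672.9 = 264.45 kg/h.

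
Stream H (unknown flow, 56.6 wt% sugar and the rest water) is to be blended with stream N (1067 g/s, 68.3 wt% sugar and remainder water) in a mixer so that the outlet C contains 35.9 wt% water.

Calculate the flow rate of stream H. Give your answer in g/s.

Let H be the unknown flow. Total out = 1067 + H.
water balance: 338.24 + 0.434·H = 0.359·(1067 + H)
(0.434 − 0.359)·H = 0.359×1067 − 338.24 = 44.814
H = 44.814 / 0.075 = 597.52 g/s

597.5 g/s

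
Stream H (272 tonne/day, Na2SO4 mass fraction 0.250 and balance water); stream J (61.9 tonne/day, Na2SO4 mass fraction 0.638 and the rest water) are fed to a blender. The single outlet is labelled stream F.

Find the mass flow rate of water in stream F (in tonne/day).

226.4 tonne/day

water out = water in = 272×0.750 + 61.9×0.362 = 226.41 tonne/day.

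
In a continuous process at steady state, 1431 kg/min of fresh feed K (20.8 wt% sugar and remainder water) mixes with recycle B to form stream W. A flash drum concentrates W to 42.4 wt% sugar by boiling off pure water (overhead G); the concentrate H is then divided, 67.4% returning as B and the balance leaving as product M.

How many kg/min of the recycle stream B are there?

1451 kg/min

Overall sugar balance (none leaves overhead): sugar in fresh feed = sugar in product, i.e. 1431×0.208 = (1−0.674)·H·0.424.
H = 297.65/(0.424×0.326) = 2153.4 kg/min.
Recycle B = 0.674×2153.4 = 1451.4 kg/min.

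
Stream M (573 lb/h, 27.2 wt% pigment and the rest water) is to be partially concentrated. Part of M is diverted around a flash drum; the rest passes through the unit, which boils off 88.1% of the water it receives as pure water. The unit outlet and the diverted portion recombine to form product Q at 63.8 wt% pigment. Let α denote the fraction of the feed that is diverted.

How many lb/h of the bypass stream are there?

60.48 lb/h

All 573×0.272 = 155.86 lb/h of pigment reaches Q, so Q = 155.86/0.638 = 244.29 lb/h and vapour = 328.71 lb/h.
The evaporator receives (1−α)·573 of feed at 0.728 water and removes 0.881 of that water:
0.881×0.728×(1−α)×573 = 328.71
(1−α) = 328.71/367.5 = 0.8944;  α = 0.1056.
Bypass flow = 0.1056×573 = 60.484 lb/h.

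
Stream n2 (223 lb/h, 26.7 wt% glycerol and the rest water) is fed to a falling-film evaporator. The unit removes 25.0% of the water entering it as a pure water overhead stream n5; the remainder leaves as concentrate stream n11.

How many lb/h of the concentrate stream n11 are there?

water entering = 223×0.733 = 163.46 lb/h; overhead removed = 0.250×163.46 = 40.865 lb/h.
Concentrate = 223 − 40.865 = 182.14 lb/h.

182.1 lb/h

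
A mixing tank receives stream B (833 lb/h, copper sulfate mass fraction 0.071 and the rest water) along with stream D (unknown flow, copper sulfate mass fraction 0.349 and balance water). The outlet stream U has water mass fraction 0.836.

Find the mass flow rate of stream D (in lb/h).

Let D be the unknown flow. Total out = 833 + D.
water balance: 773.86 + 0.651·D = 0.836·(833 + D)
(0.651 − 0.836)·D = 0.836×833 − 773.86 = -77.469
D = -77.469 / -0.185 = 418.75 lb/h

418.8 lb/h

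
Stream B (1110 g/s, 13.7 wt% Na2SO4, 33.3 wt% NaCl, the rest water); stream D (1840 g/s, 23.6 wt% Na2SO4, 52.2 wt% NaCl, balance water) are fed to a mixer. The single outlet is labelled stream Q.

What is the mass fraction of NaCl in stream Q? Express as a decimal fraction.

Total flow out = 1110 + 1840 = 2950 g/s.
NaCl in = 1110×0.333 + 1840×0.522 = 1330.1 g/s.
NaCl mass fraction in Q = 1330.1/2950 = 0.451.

0.451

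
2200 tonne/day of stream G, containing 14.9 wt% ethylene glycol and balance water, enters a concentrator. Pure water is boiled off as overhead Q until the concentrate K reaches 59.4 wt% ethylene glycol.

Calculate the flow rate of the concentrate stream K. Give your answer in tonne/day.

ethylene glycol is conserved: 2200×0.149 = 327.8 tonne/day all reports to the concentrate.
Concentrate = 327.8/(target fraction) = 551.85 tonne/day.

551.9 tonne/day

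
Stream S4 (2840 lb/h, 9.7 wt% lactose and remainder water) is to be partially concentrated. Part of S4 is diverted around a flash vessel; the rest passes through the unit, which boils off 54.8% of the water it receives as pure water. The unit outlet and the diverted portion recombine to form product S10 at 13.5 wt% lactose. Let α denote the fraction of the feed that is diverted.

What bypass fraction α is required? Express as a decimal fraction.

All 2840×0.097 = 275.48 lb/h of lactose reaches S10, so S10 = 275.48/0.135 = 2040.6 lb/h and vapour = 799.41 lb/h.
The evaporator receives (1−α)·2840 of feed at 0.903 water and removes 0.548 of that water:
0.548×0.903×(1−α)×2840 = 799.41
(1−α) = 799.41/1405.4 = 0.5688;  α = 0.4312.

0.431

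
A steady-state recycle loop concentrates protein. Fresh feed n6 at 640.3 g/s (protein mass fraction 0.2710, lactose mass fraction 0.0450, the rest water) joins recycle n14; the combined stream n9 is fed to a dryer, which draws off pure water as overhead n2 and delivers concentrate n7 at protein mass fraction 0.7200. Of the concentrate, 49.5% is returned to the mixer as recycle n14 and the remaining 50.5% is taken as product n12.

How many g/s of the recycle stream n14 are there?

Overall protein balance (none leaves overhead): protein in fresh feed = protein in product, i.e. 640.3×0.271 = (1−0.495)·n7·0.720.
n7 = 173.52/(0.720×0.505) = 477.23 g/s.
Recycle n14 = 0.495×477.23 = 236.23 g/s.

236.2 g/s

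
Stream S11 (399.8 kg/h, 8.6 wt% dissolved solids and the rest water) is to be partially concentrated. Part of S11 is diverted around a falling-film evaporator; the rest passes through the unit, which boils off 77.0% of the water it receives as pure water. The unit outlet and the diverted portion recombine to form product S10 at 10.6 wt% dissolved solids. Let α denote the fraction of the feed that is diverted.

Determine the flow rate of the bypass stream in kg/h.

All 399.8×0.086 = 34.383 kg/h of dissolved solids reaches S10, so S10 = 34.383/0.106 = 324.37 kg/h and vapour = 75.434 kg/h.
The evaporator receives (1−α)·399.8 of feed at 0.914 water and removes 0.770 of that water:
0.770×0.914×(1−α)×399.8 = 75.434
(1−α) = 75.434/281.37 = 0.2681;  α = 0.7319.
Bypass flow = 0.7319×399.8 = 292.62 kg/h.

292.6 kg/h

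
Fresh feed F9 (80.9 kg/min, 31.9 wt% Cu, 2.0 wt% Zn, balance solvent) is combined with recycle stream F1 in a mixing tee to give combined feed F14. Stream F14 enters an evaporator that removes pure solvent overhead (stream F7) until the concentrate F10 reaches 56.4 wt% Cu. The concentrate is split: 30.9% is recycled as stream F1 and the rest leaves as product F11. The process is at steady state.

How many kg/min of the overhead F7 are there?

35.14 kg/min

Overall Cu balance (none leaves overhead): Cu in fresh feed = Cu in product, i.e. 80.9×0.319 = (1−0.309)·F10·0.564.
F10 = 25.807/(0.564×0.691) = 66.219 kg/min.
Recycle F1 = 0.309×66.219 = 20.462 kg/min.
Combined feed F14 = 80.9 + 20.462 = 101.36 kg/min.
Overhead F7 = F14 − F10 = 101.36 − 66.219 = 35.143 kg/min.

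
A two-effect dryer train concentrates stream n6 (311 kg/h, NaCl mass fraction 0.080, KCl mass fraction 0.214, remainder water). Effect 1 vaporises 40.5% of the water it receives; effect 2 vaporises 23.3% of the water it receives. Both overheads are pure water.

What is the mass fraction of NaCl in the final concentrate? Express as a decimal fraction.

0.130

water in feed = 311×0.706 = 219.57 kg/h.
After stage 1: water left = (1−0.405)×219.57 = 130.64; stream total = 222.08 kg/h.
After stage 2: water left = (1−0.233)×130.64 = 100.2; final concentrate = 191.64 kg/h.
NaCl fraction = 24.88/191.64 = 0.130.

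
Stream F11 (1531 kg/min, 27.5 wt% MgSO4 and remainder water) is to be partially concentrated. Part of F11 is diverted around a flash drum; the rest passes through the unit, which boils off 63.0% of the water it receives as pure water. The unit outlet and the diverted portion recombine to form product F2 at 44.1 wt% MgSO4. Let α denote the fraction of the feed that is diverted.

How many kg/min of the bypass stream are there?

All 1531×0.275 = 421.03 kg/min of MgSO4 reaches F2, so F2 = 421.03/0.441 = 954.71 kg/min and vapour = 576.29 kg/min.
The evaporator receives (1−α)·1531 of feed at 0.725 water and removes 0.630 of that water:
0.630×0.725×(1−α)×1531 = 576.29
(1−α) = 576.29/699.28 = 0.8241;  α = 0.1759.
Bypass flow = 0.1759×1531 = 269.27 kg/min.

269.3 kg/min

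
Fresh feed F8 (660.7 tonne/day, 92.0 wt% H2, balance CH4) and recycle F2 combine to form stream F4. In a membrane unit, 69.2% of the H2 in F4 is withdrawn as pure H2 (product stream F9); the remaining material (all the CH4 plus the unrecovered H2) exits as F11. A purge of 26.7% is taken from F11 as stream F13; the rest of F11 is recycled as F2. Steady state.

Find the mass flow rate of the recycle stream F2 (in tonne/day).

322.4 tonne/day

CH4 enters only via F8 and leaves only via the purge: 660.7×0.080 = 0.267×(CH4 in F11), and the membrane unit passes all CH4, so CH4 in F4 = CH4 in F11 = 197.96 tonne/day.
H2 in F4: m_A = 660.7×0.920 + (1−0.267)·(1−0.692)·m_A, so m_A = 607.84/0.7742 = 785.09 tonne/day.
F11 = (1−0.692)×785.09 + 197.96 = 439.77 tonne/day.
Recycle F2 = (1−0.267)×439.77 = 322.35 tonne/day.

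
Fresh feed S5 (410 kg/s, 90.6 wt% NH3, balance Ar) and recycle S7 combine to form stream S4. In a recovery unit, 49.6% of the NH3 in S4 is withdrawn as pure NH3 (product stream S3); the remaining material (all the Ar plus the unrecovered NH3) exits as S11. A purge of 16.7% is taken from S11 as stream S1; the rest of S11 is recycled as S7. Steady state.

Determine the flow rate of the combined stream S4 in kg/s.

871 kg/s

Ar enters only via S5 and leaves only via the purge: 410×0.094 = 0.167×(Ar in S11), and the recovery unit passes all Ar, so Ar in S4 = Ar in S11 = 230.78 kg/s.
NH3 in S4: m_A = 410×0.906 + (1−0.167)·(1−0.496)·m_A, so m_A = 371.46/0.5802 = 640.26 kg/s.
S4 = 640.26 + 230.78 = 871.04 kg/s.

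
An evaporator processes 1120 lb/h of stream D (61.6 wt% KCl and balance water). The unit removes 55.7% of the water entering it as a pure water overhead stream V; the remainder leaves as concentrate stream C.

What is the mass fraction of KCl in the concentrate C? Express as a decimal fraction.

0.784

KCl is not removed: 1120×0.616 = 689.92 lb/h of KCl enters C.
water entering = 1120×0.384 = 430.08 lb/h; overhead removed = 0.557×430.08 = 239.55 lb/h.
Concentrate = 1120 − 239.55 = 880.45 lb/h.
Mass fraction = 689.92/880.45 = 0.784.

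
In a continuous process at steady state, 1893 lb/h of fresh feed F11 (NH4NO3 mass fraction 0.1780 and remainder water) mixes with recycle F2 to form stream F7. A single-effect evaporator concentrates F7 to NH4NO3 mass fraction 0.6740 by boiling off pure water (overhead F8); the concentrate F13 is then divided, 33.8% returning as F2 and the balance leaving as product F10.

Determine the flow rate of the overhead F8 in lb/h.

1393 lb/h

Overall NH4NO3 balance (none leaves overhead): NH4NO3 in fresh feed = NH4NO3 in product, i.e. 1893×0.178 = (1−0.338)·F13·0.674.
F13 = 336.95/(0.674×0.662) = 755.18 lb/h.
Recycle F2 = 0.338×755.18 = 255.25 lb/h.
Combined feed F7 = 1893 + 255.25 = 2148.3 lb/h.
Overhead F8 = F7 − F13 = 2148.3 − 755.18 = 1393.1 lb/h.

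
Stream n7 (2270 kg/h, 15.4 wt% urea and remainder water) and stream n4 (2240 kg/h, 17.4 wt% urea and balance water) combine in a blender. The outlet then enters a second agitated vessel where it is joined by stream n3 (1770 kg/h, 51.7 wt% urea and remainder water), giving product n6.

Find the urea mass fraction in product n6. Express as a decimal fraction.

Overall, product flow = 6280 kg/h.
urea in = 2270×0.154 + 2240×0.174 + 1770×0.517 = 1654.4 kg/h.
urea fraction in n6 = 0.263.

0.263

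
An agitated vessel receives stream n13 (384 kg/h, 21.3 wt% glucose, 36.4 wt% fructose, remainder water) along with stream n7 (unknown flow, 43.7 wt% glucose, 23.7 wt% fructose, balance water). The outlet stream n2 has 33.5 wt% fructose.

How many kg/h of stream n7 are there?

113.6 kg/h

Let n7 be the unknown flow. Total out = 384 + n7.
fructose balance: 139.78 + 0.237·n7 = 0.335·(384 + n7)
(0.237 − 0.335)·n7 = 0.335×384 − 139.78 = -11.136
n7 = -11.136 / -0.098 = 113.63 kg/h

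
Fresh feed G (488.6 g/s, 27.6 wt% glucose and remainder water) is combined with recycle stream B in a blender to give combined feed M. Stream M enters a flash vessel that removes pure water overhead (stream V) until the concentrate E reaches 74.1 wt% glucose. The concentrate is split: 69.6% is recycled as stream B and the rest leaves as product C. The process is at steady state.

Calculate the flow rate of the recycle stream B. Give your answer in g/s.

Overall glucose balance (none leaves overhead): glucose in fresh feed = glucose in product, i.e. 488.6×0.276 = (1−0.696)·E·0.741.
E = 134.85/(0.741×0.304) = 598.65 g/s.
Recycle B = 0.696×598.65 = 416.66 g/s.

416.7 g/s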